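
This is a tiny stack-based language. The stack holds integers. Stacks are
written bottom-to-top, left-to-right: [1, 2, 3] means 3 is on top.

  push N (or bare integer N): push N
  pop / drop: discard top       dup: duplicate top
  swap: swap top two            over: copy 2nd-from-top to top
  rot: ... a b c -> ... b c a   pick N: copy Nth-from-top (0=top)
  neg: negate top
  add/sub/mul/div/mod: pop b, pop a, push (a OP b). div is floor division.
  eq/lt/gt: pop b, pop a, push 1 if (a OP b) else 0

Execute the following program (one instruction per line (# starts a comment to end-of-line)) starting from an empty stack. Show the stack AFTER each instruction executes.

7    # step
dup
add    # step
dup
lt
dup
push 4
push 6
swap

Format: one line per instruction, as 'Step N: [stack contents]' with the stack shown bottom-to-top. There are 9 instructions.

Step 1: [7]
Step 2: [7, 7]
Step 3: [14]
Step 4: [14, 14]
Step 5: [0]
Step 6: [0, 0]
Step 7: [0, 0, 4]
Step 8: [0, 0, 4, 6]
Step 9: [0, 0, 6, 4]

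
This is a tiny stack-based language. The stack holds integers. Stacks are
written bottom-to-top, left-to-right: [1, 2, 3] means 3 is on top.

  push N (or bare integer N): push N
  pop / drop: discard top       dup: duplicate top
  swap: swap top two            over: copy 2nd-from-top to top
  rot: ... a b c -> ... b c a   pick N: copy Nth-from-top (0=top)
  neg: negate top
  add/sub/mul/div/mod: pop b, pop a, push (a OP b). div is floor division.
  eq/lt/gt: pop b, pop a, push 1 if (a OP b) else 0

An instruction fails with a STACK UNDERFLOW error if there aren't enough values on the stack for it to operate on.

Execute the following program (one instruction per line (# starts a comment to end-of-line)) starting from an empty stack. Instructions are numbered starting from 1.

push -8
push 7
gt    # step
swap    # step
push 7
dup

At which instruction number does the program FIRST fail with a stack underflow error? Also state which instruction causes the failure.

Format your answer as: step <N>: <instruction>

Answer: step 4: swap

Derivation:
Step 1 ('push -8'): stack = [-8], depth = 1
Step 2 ('push 7'): stack = [-8, 7], depth = 2
Step 3 ('gt'): stack = [0], depth = 1
Step 4 ('swap'): needs 2 value(s) but depth is 1 — STACK UNDERFLOW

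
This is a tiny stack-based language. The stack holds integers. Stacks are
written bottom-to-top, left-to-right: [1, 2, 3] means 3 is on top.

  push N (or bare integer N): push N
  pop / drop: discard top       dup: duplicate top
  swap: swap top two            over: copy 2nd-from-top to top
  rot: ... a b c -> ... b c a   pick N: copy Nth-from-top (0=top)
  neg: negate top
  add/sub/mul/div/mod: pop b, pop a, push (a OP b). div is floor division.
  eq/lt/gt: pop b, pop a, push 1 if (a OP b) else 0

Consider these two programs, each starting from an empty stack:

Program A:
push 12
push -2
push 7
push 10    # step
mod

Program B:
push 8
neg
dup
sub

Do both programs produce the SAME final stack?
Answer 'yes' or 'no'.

Program A trace:
  After 'push 12': [12]
  After 'push -2': [12, -2]
  After 'push 7': [12, -2, 7]
  After 'push 10': [12, -2, 7, 10]
  After 'mod': [12, -2, 7]
Program A final stack: [12, -2, 7]

Program B trace:
  After 'push 8': [8]
  After 'neg': [-8]
  After 'dup': [-8, -8]
  After 'sub': [0]
Program B final stack: [0]
Same: no

Answer: no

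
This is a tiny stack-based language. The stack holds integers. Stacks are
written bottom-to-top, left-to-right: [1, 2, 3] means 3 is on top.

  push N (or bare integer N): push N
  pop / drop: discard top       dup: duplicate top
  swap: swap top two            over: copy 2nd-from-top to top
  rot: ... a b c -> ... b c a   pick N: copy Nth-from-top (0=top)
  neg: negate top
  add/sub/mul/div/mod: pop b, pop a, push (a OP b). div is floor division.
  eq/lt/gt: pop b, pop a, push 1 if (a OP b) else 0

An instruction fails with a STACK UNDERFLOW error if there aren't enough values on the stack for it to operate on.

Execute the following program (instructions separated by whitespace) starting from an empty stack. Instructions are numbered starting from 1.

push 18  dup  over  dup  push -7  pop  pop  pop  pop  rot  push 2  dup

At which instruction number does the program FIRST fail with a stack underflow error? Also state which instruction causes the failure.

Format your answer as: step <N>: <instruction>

Step 1 ('push 18'): stack = [18], depth = 1
Step 2 ('dup'): stack = [18, 18], depth = 2
Step 3 ('over'): stack = [18, 18, 18], depth = 3
Step 4 ('dup'): stack = [18, 18, 18, 18], depth = 4
Step 5 ('push -7'): stack = [18, 18, 18, 18, -7], depth = 5
Step 6 ('pop'): stack = [18, 18, 18, 18], depth = 4
Step 7 ('pop'): stack = [18, 18, 18], depth = 3
Step 8 ('pop'): stack = [18, 18], depth = 2
Step 9 ('pop'): stack = [18], depth = 1
Step 10 ('rot'): needs 3 value(s) but depth is 1 — STACK UNDERFLOW

Answer: step 10: rot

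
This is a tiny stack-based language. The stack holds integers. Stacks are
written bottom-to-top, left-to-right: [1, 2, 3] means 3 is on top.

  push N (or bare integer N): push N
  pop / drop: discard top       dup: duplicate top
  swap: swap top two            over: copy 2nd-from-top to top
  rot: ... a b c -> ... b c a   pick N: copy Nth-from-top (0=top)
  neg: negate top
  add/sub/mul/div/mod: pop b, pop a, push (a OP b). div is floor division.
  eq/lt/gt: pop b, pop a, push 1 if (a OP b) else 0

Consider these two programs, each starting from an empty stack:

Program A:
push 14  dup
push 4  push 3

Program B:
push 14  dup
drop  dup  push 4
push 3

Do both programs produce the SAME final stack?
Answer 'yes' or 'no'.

Answer: yes

Derivation:
Program A trace:
  After 'push 14': [14]
  After 'dup': [14, 14]
  After 'push 4': [14, 14, 4]
  After 'push 3': [14, 14, 4, 3]
Program A final stack: [14, 14, 4, 3]

Program B trace:
  After 'push 14': [14]
  After 'dup': [14, 14]
  After 'drop': [14]
  After 'dup': [14, 14]
  After 'push 4': [14, 14, 4]
  After 'push 3': [14, 14, 4, 3]
Program B final stack: [14, 14, 4, 3]
Same: yes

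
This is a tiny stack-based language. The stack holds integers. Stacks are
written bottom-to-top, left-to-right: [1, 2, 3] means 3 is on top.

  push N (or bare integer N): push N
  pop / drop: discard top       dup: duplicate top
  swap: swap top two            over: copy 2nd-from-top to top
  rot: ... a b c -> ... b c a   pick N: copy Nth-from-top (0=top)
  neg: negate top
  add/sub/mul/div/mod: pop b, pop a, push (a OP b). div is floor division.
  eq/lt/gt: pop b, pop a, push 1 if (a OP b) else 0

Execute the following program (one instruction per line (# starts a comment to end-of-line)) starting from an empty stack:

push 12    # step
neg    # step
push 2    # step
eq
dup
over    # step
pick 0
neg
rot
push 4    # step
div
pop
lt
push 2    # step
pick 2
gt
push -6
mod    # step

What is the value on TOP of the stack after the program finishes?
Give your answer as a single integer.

After 'push 12': [12]
After 'neg': [-12]
After 'push 2': [-12, 2]
After 'eq': [0]
After 'dup': [0, 0]
After 'over': [0, 0, 0]
After 'pick 0': [0, 0, 0, 0]
After 'neg': [0, 0, 0, 0]
After 'rot': [0, 0, 0, 0]
After 'push 4': [0, 0, 0, 0, 4]
After 'div': [0, 0, 0, 0]
After 'pop': [0, 0, 0]
After 'lt': [0, 0]
After 'push 2': [0, 0, 2]
After 'pick 2': [0, 0, 2, 0]
After 'gt': [0, 0, 1]
After 'push -6': [0, 0, 1, -6]
After 'mod': [0, 0, -5]

Answer: -5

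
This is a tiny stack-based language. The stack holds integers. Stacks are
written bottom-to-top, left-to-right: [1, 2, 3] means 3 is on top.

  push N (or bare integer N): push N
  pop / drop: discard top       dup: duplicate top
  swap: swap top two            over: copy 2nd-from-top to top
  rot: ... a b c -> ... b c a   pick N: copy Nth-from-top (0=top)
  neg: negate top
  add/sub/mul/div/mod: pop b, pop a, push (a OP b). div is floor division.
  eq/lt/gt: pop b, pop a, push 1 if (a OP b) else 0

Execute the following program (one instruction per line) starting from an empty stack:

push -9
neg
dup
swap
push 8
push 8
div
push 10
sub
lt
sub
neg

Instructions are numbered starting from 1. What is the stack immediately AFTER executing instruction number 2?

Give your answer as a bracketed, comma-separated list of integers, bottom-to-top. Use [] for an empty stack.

Step 1 ('push -9'): [-9]
Step 2 ('neg'): [9]

Answer: [9]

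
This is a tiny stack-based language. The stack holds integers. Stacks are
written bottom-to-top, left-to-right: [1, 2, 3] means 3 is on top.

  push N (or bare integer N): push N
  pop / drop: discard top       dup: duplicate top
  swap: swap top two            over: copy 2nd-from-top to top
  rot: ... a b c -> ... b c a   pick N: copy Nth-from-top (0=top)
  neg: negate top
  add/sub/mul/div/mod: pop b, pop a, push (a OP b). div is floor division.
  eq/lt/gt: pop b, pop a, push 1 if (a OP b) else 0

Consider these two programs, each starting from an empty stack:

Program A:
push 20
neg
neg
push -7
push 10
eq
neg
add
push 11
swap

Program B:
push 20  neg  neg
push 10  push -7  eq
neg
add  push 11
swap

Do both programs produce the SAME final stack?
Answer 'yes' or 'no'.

Answer: yes

Derivation:
Program A trace:
  After 'push 20': [20]
  After 'neg': [-20]
  After 'neg': [20]
  After 'push -7': [20, -7]
  After 'push 10': [20, -7, 10]
  After 'eq': [20, 0]
  After 'neg': [20, 0]
  After 'add': [20]
  After 'push 11': [20, 11]
  After 'swap': [11, 20]
Program A final stack: [11, 20]

Program B trace:
  After 'push 20': [20]
  After 'neg': [-20]
  After 'neg': [20]
  After 'push 10': [20, 10]
  After 'push -7': [20, 10, -7]
  After 'eq': [20, 0]
  After 'neg': [20, 0]
  After 'add': [20]
  After 'push 11': [20, 11]
  After 'swap': [11, 20]
Program B final stack: [11, 20]
Same: yes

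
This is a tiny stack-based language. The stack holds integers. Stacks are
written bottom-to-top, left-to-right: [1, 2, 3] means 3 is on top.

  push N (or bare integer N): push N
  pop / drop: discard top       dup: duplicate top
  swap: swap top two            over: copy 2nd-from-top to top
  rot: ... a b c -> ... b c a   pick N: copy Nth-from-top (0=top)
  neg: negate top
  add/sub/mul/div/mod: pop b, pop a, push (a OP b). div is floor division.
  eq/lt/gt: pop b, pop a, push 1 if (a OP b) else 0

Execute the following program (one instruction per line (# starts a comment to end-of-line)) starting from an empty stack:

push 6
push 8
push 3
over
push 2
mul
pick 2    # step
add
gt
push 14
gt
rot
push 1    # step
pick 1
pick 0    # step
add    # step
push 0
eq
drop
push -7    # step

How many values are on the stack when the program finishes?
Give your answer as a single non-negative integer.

Answer: 5

Derivation:
After 'push 6': stack = [6] (depth 1)
After 'push 8': stack = [6, 8] (depth 2)
After 'push 3': stack = [6, 8, 3] (depth 3)
After 'over': stack = [6, 8, 3, 8] (depth 4)
After 'push 2': stack = [6, 8, 3, 8, 2] (depth 5)
After 'mul': stack = [6, 8, 3, 16] (depth 4)
After 'pick 2': stack = [6, 8, 3, 16, 8] (depth 5)
After 'add': stack = [6, 8, 3, 24] (depth 4)
After 'gt': stack = [6, 8, 0] (depth 3)
After 'push 14': stack = [6, 8, 0, 14] (depth 4)
After 'gt': stack = [6, 8, 0] (depth 3)
After 'rot': stack = [8, 0, 6] (depth 3)
After 'push 1': stack = [8, 0, 6, 1] (depth 4)
After 'pick 1': stack = [8, 0, 6, 1, 6] (depth 5)
After 'pick 0': stack = [8, 0, 6, 1, 6, 6] (depth 6)
After 'add': stack = [8, 0, 6, 1, 12] (depth 5)
After 'push 0': stack = [8, 0, 6, 1, 12, 0] (depth 6)
After 'eq': stack = [8, 0, 6, 1, 0] (depth 5)
After 'drop': stack = [8, 0, 6, 1] (depth 4)
After 'push -7': stack = [8, 0, 6, 1, -7] (depth 5)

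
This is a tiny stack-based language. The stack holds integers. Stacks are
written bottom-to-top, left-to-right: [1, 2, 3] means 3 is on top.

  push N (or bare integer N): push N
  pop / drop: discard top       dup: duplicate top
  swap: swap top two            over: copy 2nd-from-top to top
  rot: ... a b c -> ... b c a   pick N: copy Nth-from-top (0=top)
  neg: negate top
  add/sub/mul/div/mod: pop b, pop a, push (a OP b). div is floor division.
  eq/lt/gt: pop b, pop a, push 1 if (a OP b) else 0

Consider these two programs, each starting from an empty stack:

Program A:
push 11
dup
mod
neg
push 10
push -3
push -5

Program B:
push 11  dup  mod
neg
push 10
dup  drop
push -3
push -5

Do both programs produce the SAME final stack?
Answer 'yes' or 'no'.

Answer: yes

Derivation:
Program A trace:
  After 'push 11': [11]
  After 'dup': [11, 11]
  After 'mod': [0]
  After 'neg': [0]
  After 'push 10': [0, 10]
  After 'push -3': [0, 10, -3]
  After 'push -5': [0, 10, -3, -5]
Program A final stack: [0, 10, -3, -5]

Program B trace:
  After 'push 11': [11]
  After 'dup': [11, 11]
  After 'mod': [0]
  After 'neg': [0]
  After 'push 10': [0, 10]
  After 'dup': [0, 10, 10]
  After 'drop': [0, 10]
  After 'push -3': [0, 10, -3]
  After 'push -5': [0, 10, -3, -5]
Program B final stack: [0, 10, -3, -5]
Same: yes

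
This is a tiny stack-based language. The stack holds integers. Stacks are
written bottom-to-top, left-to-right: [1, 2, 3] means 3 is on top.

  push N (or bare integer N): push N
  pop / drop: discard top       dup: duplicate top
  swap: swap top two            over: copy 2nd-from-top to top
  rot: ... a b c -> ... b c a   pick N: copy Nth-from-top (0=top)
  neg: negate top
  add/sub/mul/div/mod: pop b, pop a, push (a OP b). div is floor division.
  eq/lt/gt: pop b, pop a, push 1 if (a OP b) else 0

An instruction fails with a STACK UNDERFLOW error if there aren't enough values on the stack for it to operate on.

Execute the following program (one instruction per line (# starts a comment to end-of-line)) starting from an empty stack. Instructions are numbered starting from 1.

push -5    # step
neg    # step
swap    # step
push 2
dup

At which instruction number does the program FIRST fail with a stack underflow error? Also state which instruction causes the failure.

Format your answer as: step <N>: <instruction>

Step 1 ('push -5'): stack = [-5], depth = 1
Step 2 ('neg'): stack = [5], depth = 1
Step 3 ('swap'): needs 2 value(s) but depth is 1 — STACK UNDERFLOW

Answer: step 3: swap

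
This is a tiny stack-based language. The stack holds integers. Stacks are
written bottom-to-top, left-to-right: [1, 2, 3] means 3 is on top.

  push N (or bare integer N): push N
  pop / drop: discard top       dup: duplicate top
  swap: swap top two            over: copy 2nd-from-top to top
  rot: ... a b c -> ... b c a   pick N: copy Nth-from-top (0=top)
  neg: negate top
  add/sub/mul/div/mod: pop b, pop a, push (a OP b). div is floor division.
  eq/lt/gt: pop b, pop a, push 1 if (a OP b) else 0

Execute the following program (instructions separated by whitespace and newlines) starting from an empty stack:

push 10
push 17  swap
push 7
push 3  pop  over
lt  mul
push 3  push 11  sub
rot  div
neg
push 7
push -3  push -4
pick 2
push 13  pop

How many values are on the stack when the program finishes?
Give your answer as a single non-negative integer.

Answer: 6

Derivation:
After 'push 10': stack = [10] (depth 1)
After 'push 17': stack = [10, 17] (depth 2)
After 'swap': stack = [17, 10] (depth 2)
After 'push 7': stack = [17, 10, 7] (depth 3)
After 'push 3': stack = [17, 10, 7, 3] (depth 4)
After 'pop': stack = [17, 10, 7] (depth 3)
After 'over': stack = [17, 10, 7, 10] (depth 4)
After 'lt': stack = [17, 10, 1] (depth 3)
After 'mul': stack = [17, 10] (depth 2)
After 'push 3': stack = [17, 10, 3] (depth 3)
  ...
After 'sub': stack = [17, 10, -8] (depth 3)
After 'rot': stack = [10, -8, 17] (depth 3)
After 'div': stack = [10, -1] (depth 2)
After 'neg': stack = [10, 1] (depth 2)
After 'push 7': stack = [10, 1, 7] (depth 3)
After 'push -3': stack = [10, 1, 7, -3] (depth 4)
After 'push -4': stack = [10, 1, 7, -3, -4] (depth 5)
After 'pick 2': stack = [10, 1, 7, -3, -4, 7] (depth 6)
After 'push 13': stack = [10, 1, 7, -3, -4, 7, 13] (depth 7)
After 'pop': stack = [10, 1, 7, -3, -4, 7] (depth 6)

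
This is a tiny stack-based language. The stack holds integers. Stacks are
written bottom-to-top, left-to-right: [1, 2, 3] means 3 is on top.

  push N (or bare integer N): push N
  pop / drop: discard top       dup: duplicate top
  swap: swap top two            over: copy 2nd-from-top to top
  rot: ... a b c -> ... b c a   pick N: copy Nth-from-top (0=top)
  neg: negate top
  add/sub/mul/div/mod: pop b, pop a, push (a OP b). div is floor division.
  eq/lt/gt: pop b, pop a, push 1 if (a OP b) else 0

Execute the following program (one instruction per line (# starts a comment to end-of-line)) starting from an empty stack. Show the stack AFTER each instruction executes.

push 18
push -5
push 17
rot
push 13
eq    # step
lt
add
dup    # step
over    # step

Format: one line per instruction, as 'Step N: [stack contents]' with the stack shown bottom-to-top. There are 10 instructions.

Step 1: [18]
Step 2: [18, -5]
Step 3: [18, -5, 17]
Step 4: [-5, 17, 18]
Step 5: [-5, 17, 18, 13]
Step 6: [-5, 17, 0]
Step 7: [-5, 0]
Step 8: [-5]
Step 9: [-5, -5]
Step 10: [-5, -5, -5]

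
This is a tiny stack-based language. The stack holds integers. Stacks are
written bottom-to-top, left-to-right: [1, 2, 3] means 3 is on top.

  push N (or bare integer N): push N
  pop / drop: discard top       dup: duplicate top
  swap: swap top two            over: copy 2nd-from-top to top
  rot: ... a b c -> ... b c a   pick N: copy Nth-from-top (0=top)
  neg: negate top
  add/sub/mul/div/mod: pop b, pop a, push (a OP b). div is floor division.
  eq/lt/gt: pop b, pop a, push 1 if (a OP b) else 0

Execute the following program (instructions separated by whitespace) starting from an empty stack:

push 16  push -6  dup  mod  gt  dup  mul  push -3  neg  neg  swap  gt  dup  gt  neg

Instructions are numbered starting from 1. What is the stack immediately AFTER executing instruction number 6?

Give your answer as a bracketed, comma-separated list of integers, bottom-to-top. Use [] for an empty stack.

Answer: [1, 1]

Derivation:
Step 1 ('push 16'): [16]
Step 2 ('push -6'): [16, -6]
Step 3 ('dup'): [16, -6, -6]
Step 4 ('mod'): [16, 0]
Step 5 ('gt'): [1]
Step 6 ('dup'): [1, 1]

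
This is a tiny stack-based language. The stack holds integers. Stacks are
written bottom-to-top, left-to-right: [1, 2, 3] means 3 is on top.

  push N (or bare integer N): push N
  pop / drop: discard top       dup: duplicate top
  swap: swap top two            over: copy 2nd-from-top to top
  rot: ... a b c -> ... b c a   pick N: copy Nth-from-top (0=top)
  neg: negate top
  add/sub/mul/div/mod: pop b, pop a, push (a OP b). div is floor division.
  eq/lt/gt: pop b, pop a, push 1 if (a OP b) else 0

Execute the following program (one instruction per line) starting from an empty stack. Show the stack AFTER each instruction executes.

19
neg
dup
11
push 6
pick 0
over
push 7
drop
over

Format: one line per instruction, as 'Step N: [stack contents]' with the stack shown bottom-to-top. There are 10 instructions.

Step 1: [19]
Step 2: [-19]
Step 3: [-19, -19]
Step 4: [-19, -19, 11]
Step 5: [-19, -19, 11, 6]
Step 6: [-19, -19, 11, 6, 6]
Step 7: [-19, -19, 11, 6, 6, 6]
Step 8: [-19, -19, 11, 6, 6, 6, 7]
Step 9: [-19, -19, 11, 6, 6, 6]
Step 10: [-19, -19, 11, 6, 6, 6, 6]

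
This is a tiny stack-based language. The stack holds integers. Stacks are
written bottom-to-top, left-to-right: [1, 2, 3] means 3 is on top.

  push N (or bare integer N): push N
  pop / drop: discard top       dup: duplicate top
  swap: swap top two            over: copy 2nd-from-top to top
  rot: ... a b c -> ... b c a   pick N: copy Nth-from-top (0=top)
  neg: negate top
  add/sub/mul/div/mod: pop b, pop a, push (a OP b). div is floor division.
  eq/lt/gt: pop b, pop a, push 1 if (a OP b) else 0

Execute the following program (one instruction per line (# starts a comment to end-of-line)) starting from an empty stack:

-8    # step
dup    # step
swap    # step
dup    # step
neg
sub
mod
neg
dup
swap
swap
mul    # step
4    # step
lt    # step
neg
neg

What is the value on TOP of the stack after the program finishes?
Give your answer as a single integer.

After 'push -8': [-8]
After 'dup': [-8, -8]
After 'swap': [-8, -8]
After 'dup': [-8, -8, -8]
After 'neg': [-8, -8, 8]
After 'sub': [-8, -16]
After 'mod': [-8]
After 'neg': [8]
After 'dup': [8, 8]
After 'swap': [8, 8]
After 'swap': [8, 8]
After 'mul': [64]
After 'push 4': [64, 4]
After 'lt': [0]
After 'neg': [0]
After 'neg': [0]

Answer: 0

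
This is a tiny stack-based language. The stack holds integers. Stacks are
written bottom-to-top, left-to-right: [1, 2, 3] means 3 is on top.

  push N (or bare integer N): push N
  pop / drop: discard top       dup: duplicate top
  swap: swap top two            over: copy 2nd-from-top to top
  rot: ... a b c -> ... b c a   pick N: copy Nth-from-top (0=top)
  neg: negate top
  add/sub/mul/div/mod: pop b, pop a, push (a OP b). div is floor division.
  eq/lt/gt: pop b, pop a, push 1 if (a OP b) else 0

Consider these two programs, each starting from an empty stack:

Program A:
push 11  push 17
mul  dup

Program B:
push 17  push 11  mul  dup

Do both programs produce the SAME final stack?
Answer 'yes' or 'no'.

Program A trace:
  After 'push 11': [11]
  After 'push 17': [11, 17]
  After 'mul': [187]
  After 'dup': [187, 187]
Program A final stack: [187, 187]

Program B trace:
  After 'push 17': [17]
  After 'push 11': [17, 11]
  After 'mul': [187]
  After 'dup': [187, 187]
Program B final stack: [187, 187]
Same: yes

Answer: yes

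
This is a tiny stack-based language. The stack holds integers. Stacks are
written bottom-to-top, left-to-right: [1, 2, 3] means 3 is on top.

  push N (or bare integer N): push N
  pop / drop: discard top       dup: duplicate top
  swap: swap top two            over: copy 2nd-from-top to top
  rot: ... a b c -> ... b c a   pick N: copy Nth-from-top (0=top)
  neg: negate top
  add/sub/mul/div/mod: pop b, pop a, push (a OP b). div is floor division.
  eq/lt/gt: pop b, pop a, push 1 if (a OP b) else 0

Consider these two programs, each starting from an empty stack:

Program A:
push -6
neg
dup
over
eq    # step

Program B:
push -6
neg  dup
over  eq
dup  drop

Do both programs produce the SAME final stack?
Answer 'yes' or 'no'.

Answer: yes

Derivation:
Program A trace:
  After 'push -6': [-6]
  After 'neg': [6]
  After 'dup': [6, 6]
  After 'over': [6, 6, 6]
  After 'eq': [6, 1]
Program A final stack: [6, 1]

Program B trace:
  After 'push -6': [-6]
  After 'neg': [6]
  After 'dup': [6, 6]
  After 'over': [6, 6, 6]
  After 'eq': [6, 1]
  After 'dup': [6, 1, 1]
  After 'drop': [6, 1]
Program B final stack: [6, 1]
Same: yes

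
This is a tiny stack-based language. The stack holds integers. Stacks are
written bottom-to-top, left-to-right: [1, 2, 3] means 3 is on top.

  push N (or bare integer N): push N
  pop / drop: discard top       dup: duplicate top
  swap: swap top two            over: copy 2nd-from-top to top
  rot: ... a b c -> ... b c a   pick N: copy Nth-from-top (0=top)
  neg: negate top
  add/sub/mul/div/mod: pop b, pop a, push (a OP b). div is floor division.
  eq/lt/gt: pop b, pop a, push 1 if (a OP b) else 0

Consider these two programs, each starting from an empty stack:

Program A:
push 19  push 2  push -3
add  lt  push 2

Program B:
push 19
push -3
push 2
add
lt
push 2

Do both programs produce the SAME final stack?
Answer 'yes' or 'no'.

Program A trace:
  After 'push 19': [19]
  After 'push 2': [19, 2]
  After 'push -3': [19, 2, -3]
  After 'add': [19, -1]
  After 'lt': [0]
  After 'push 2': [0, 2]
Program A final stack: [0, 2]

Program B trace:
  After 'push 19': [19]
  After 'push -3': [19, -3]
  After 'push 2': [19, -3, 2]
  After 'add': [19, -1]
  After 'lt': [0]
  After 'push 2': [0, 2]
Program B final stack: [0, 2]
Same: yes

Answer: yes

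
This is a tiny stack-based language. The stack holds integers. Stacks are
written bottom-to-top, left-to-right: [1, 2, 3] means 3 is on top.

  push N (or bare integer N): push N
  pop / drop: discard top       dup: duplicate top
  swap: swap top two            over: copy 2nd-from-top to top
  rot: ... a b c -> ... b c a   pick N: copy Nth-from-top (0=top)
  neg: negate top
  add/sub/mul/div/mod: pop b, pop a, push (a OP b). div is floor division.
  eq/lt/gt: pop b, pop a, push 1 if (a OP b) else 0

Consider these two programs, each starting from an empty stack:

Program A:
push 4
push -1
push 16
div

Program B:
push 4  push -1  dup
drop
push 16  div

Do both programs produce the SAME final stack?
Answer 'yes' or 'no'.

Program A trace:
  After 'push 4': [4]
  After 'push -1': [4, -1]
  After 'push 16': [4, -1, 16]
  After 'div': [4, -1]
Program A final stack: [4, -1]

Program B trace:
  After 'push 4': [4]
  After 'push -1': [4, -1]
  After 'dup': [4, -1, -1]
  After 'drop': [4, -1]
  After 'push 16': [4, -1, 16]
  After 'div': [4, -1]
Program B final stack: [4, -1]
Same: yes

Answer: yes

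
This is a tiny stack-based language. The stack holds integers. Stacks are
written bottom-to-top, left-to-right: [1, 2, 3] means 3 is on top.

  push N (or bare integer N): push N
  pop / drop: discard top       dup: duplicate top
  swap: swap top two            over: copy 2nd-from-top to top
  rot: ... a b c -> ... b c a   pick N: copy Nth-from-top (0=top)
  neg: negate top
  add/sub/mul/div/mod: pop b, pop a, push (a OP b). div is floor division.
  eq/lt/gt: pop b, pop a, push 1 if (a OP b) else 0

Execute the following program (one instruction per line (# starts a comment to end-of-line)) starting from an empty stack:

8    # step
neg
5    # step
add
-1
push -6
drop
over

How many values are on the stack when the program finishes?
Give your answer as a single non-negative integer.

Answer: 3

Derivation:
After 'push 8': stack = [8] (depth 1)
After 'neg': stack = [-8] (depth 1)
After 'push 5': stack = [-8, 5] (depth 2)
After 'add': stack = [-3] (depth 1)
After 'push -1': stack = [-3, -1] (depth 2)
After 'push -6': stack = [-3, -1, -6] (depth 3)
After 'drop': stack = [-3, -1] (depth 2)
After 'over': stack = [-3, -1, -3] (depth 3)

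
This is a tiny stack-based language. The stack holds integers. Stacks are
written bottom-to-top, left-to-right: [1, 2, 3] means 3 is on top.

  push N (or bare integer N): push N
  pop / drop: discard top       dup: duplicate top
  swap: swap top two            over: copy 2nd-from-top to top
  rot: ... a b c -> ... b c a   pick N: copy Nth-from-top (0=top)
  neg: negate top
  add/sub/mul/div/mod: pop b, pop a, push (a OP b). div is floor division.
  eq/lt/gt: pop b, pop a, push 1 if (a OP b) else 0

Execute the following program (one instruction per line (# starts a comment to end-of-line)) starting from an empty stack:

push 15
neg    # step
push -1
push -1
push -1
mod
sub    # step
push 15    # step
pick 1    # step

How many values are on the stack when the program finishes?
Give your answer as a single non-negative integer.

Answer: 4

Derivation:
After 'push 15': stack = [15] (depth 1)
After 'neg': stack = [-15] (depth 1)
After 'push -1': stack = [-15, -1] (depth 2)
After 'push -1': stack = [-15, -1, -1] (depth 3)
After 'push -1': stack = [-15, -1, -1, -1] (depth 4)
After 'mod': stack = [-15, -1, 0] (depth 3)
After 'sub': stack = [-15, -1] (depth 2)
After 'push 15': stack = [-15, -1, 15] (depth 3)
After 'pick 1': stack = [-15, -1, 15, -1] (depth 4)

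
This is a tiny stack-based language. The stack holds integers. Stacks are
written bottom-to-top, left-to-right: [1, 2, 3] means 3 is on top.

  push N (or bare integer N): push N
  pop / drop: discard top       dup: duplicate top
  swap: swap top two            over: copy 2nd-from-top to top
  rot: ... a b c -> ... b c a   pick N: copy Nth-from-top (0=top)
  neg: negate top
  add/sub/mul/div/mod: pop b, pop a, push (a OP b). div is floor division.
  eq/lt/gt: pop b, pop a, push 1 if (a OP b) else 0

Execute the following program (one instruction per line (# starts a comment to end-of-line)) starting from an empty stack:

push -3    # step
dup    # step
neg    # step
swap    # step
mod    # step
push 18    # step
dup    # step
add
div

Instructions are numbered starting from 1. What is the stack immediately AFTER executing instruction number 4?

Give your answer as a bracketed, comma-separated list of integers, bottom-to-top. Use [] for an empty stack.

Answer: [3, -3]

Derivation:
Step 1 ('push -3'): [-3]
Step 2 ('dup'): [-3, -3]
Step 3 ('neg'): [-3, 3]
Step 4 ('swap'): [3, -3]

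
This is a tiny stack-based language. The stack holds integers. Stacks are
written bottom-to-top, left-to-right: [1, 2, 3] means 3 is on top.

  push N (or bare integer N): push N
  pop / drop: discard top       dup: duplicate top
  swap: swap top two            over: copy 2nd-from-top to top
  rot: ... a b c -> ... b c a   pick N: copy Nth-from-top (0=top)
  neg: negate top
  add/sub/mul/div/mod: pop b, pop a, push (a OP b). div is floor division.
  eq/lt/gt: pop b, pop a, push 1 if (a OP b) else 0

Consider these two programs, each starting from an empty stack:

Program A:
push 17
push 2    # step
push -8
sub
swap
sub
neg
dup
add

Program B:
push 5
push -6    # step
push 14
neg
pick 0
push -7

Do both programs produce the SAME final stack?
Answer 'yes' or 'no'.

Program A trace:
  After 'push 17': [17]
  After 'push 2': [17, 2]
  After 'push -8': [17, 2, -8]
  After 'sub': [17, 10]
  After 'swap': [10, 17]
  After 'sub': [-7]
  After 'neg': [7]
  After 'dup': [7, 7]
  After 'add': [14]
Program A final stack: [14]

Program B trace:
  After 'push 5': [5]
  After 'push -6': [5, -6]
  After 'push 14': [5, -6, 14]
  After 'neg': [5, -6, -14]
  After 'pick 0': [5, -6, -14, -14]
  After 'push -7': [5, -6, -14, -14, -7]
Program B final stack: [5, -6, -14, -14, -7]
Same: no

Answer: no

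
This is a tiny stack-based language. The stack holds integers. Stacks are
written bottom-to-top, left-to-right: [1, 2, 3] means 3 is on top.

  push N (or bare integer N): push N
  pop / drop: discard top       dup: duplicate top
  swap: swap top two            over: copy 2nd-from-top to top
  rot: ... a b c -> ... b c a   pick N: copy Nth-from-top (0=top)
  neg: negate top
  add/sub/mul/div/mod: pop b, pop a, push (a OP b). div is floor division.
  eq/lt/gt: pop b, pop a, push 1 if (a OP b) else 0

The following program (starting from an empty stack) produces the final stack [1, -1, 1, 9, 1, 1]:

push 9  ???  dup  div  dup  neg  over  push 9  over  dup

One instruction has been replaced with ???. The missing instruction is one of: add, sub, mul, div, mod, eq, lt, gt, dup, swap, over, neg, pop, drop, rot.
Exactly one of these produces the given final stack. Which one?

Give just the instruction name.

Answer: neg

Derivation:
Stack before ???: [9]
Stack after ???:  [-9]
The instruction that transforms [9] -> [-9] is: neg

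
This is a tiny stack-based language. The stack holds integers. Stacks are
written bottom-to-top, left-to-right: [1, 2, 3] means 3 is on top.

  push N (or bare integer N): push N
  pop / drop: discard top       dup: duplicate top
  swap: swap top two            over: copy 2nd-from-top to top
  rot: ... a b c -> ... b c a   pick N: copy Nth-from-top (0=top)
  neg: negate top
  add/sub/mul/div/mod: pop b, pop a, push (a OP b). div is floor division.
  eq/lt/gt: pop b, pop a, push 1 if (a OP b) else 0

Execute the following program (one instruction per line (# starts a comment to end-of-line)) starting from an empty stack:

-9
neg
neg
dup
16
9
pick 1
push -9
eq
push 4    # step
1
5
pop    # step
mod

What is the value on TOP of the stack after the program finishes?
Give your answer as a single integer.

Answer: 0

Derivation:
After 'push -9': [-9]
After 'neg': [9]
After 'neg': [-9]
After 'dup': [-9, -9]
After 'push 16': [-9, -9, 16]
After 'push 9': [-9, -9, 16, 9]
After 'pick 1': [-9, -9, 16, 9, 16]
After 'push -9': [-9, -9, 16, 9, 16, -9]
After 'eq': [-9, -9, 16, 9, 0]
After 'push 4': [-9, -9, 16, 9, 0, 4]
After 'push 1': [-9, -9, 16, 9, 0, 4, 1]
After 'push 5': [-9, -9, 16, 9, 0, 4, 1, 5]
After 'pop': [-9, -9, 16, 9, 0, 4, 1]
After 'mod': [-9, -9, 16, 9, 0, 0]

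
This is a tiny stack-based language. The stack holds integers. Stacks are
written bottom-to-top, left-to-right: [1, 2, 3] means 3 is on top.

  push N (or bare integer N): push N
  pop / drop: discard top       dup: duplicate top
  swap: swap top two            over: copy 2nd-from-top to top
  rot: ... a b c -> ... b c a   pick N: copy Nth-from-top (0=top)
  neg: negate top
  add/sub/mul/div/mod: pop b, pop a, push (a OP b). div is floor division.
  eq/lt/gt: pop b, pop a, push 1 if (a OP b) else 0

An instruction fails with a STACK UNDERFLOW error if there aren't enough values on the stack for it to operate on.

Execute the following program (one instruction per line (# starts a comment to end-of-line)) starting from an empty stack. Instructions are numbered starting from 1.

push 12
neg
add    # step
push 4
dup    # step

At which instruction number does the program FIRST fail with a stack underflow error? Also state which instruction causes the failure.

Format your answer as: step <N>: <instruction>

Answer: step 3: add

Derivation:
Step 1 ('push 12'): stack = [12], depth = 1
Step 2 ('neg'): stack = [-12], depth = 1
Step 3 ('add'): needs 2 value(s) but depth is 1 — STACK UNDERFLOW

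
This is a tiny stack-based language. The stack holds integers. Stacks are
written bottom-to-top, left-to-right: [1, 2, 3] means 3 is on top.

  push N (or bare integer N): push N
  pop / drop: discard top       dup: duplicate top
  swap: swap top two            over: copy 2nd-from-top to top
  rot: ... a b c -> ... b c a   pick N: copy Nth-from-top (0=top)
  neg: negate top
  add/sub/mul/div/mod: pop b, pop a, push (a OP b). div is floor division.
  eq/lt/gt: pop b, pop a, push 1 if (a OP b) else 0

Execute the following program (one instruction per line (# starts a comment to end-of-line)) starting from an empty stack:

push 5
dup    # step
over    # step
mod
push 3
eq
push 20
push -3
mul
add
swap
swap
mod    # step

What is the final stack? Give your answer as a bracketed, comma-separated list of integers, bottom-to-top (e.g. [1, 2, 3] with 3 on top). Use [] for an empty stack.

Answer: [-55]

Derivation:
After 'push 5': [5]
After 'dup': [5, 5]
After 'over': [5, 5, 5]
After 'mod': [5, 0]
After 'push 3': [5, 0, 3]
After 'eq': [5, 0]
After 'push 20': [5, 0, 20]
After 'push -3': [5, 0, 20, -3]
After 'mul': [5, 0, -60]
After 'add': [5, -60]
After 'swap': [-60, 5]
After 'swap': [5, -60]
After 'mod': [-55]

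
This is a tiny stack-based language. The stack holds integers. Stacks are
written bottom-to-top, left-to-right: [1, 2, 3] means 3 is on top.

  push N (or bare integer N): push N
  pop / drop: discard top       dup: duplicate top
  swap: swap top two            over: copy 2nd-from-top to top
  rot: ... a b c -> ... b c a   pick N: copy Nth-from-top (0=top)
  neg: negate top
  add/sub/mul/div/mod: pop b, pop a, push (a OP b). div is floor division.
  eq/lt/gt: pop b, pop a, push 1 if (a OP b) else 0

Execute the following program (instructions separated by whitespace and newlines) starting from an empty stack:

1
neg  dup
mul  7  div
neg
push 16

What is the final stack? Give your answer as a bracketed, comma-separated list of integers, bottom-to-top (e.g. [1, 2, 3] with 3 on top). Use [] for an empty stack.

After 'push 1': [1]
After 'neg': [-1]
After 'dup': [-1, -1]
After 'mul': [1]
After 'push 7': [1, 7]
After 'div': [0]
After 'neg': [0]
After 'push 16': [0, 16]

Answer: [0, 16]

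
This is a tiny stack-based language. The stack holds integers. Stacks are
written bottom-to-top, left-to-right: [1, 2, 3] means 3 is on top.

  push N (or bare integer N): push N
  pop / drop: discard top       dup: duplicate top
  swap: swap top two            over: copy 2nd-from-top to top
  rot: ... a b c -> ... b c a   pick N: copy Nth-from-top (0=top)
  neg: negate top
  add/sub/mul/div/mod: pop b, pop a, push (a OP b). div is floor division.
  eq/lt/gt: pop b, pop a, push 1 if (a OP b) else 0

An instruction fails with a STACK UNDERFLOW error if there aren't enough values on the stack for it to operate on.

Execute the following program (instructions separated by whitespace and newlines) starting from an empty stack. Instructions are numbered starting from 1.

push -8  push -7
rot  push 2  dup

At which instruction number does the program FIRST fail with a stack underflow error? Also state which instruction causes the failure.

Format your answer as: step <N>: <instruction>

Step 1 ('push -8'): stack = [-8], depth = 1
Step 2 ('push -7'): stack = [-8, -7], depth = 2
Step 3 ('rot'): needs 3 value(s) but depth is 2 — STACK UNDERFLOW

Answer: step 3: rot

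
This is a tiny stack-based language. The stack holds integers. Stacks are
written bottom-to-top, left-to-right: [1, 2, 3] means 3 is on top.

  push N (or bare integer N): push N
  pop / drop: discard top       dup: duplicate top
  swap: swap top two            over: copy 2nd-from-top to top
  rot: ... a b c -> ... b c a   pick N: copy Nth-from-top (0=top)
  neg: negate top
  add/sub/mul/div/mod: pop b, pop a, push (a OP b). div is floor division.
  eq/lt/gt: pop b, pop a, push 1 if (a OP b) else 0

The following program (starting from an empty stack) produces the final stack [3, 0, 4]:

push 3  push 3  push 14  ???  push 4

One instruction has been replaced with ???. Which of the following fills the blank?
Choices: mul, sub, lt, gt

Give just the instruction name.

Answer: gt

Derivation:
Stack before ???: [3, 3, 14]
Stack after ???:  [3, 0]
Checking each choice:
  mul: produces [3, 42, 4]
  sub: produces [3, -11, 4]
  lt: produces [3, 1, 4]
  gt: MATCH


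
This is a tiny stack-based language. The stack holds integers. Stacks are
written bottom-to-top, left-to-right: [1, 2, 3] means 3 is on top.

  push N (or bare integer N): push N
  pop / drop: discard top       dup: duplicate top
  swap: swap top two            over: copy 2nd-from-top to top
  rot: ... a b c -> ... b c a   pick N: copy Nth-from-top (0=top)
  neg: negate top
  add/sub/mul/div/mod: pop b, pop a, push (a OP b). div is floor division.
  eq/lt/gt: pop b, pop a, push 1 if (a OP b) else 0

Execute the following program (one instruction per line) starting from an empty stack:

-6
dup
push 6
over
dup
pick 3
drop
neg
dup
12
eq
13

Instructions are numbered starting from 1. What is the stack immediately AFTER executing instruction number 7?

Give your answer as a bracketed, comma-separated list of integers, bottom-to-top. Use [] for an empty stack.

Answer: [-6, -6, 6, -6, -6]

Derivation:
Step 1 ('-6'): [-6]
Step 2 ('dup'): [-6, -6]
Step 3 ('push 6'): [-6, -6, 6]
Step 4 ('over'): [-6, -6, 6, -6]
Step 5 ('dup'): [-6, -6, 6, -6, -6]
Step 6 ('pick 3'): [-6, -6, 6, -6, -6, -6]
Step 7 ('drop'): [-6, -6, 6, -6, -6]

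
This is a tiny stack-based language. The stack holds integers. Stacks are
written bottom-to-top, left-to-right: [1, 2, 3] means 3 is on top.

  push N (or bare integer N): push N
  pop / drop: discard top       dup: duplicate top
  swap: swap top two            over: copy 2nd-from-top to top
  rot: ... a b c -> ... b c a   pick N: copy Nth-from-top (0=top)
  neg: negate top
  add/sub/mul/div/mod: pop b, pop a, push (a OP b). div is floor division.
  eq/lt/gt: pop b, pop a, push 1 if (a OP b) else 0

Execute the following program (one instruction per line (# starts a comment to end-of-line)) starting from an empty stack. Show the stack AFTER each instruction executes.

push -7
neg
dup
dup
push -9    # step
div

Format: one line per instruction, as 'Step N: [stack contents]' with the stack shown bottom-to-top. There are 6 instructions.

Step 1: [-7]
Step 2: [7]
Step 3: [7, 7]
Step 4: [7, 7, 7]
Step 5: [7, 7, 7, -9]
Step 6: [7, 7, -1]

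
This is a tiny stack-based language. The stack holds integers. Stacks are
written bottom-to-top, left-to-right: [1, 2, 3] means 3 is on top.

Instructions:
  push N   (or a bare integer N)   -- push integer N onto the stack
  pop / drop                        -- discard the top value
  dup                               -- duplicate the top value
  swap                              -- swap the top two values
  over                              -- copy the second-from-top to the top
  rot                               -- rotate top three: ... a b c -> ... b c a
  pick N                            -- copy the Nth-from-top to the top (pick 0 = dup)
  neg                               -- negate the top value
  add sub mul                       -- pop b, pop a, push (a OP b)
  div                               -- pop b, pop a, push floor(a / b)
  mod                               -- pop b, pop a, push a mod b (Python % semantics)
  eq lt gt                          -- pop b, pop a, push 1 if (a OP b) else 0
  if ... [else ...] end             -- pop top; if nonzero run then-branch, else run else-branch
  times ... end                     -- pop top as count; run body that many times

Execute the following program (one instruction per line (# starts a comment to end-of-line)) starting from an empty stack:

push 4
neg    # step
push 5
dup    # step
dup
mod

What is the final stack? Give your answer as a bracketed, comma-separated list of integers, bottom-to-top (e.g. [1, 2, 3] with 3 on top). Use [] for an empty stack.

Answer: [-4, 5, 0]

Derivation:
After 'push 4': [4]
After 'neg': [-4]
After 'push 5': [-4, 5]
After 'dup': [-4, 5, 5]
After 'dup': [-4, 5, 5, 5]
After 'mod': [-4, 5, 0]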